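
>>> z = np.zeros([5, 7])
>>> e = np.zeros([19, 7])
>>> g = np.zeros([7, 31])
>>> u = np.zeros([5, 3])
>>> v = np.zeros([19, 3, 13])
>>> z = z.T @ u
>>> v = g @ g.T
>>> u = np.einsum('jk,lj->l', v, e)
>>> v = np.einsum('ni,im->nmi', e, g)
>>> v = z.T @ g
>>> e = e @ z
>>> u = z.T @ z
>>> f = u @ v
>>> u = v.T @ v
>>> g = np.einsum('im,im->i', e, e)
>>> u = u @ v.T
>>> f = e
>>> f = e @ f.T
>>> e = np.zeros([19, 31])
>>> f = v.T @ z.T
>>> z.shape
(7, 3)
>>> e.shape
(19, 31)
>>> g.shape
(19,)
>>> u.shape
(31, 3)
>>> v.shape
(3, 31)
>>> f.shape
(31, 7)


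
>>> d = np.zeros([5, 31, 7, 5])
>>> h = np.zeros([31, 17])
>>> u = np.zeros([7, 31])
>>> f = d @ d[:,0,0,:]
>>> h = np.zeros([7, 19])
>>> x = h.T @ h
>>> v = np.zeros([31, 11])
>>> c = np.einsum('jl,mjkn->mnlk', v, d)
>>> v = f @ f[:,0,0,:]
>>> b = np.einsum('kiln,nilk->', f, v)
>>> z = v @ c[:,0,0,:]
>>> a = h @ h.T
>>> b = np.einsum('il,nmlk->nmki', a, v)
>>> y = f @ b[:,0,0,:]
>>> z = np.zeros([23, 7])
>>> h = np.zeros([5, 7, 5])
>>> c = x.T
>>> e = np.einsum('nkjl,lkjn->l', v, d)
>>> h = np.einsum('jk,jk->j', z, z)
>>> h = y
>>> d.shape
(5, 31, 7, 5)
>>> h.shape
(5, 31, 7, 7)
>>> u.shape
(7, 31)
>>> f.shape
(5, 31, 7, 5)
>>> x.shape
(19, 19)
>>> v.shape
(5, 31, 7, 5)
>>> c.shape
(19, 19)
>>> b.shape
(5, 31, 5, 7)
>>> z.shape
(23, 7)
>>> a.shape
(7, 7)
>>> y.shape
(5, 31, 7, 7)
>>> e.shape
(5,)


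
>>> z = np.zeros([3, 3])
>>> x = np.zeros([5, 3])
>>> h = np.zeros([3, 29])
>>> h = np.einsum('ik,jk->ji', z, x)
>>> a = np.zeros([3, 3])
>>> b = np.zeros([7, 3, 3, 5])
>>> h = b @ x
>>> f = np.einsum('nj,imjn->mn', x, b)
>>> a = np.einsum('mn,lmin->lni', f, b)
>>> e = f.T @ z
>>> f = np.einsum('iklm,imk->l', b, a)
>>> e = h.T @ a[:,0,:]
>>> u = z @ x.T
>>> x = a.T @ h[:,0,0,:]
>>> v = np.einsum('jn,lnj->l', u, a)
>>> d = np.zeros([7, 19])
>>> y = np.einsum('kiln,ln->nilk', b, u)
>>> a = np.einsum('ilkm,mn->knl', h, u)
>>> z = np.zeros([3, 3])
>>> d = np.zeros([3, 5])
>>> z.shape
(3, 3)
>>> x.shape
(3, 5, 3)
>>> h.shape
(7, 3, 3, 3)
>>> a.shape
(3, 5, 3)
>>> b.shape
(7, 3, 3, 5)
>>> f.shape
(3,)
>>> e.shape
(3, 3, 3, 3)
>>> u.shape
(3, 5)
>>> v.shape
(7,)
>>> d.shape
(3, 5)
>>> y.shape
(5, 3, 3, 7)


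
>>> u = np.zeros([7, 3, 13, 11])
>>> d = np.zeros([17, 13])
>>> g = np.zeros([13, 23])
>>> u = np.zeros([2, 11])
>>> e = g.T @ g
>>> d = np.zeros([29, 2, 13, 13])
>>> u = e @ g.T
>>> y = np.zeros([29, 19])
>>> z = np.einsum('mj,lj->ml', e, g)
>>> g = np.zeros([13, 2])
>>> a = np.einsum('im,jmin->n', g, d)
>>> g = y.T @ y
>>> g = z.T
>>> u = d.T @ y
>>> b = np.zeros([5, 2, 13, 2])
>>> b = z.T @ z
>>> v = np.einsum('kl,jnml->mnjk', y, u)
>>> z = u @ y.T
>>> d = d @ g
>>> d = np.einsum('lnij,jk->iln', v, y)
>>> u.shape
(13, 13, 2, 19)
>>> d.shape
(13, 2, 13)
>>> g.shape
(13, 23)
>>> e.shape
(23, 23)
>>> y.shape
(29, 19)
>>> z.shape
(13, 13, 2, 29)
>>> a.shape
(13,)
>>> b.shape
(13, 13)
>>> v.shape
(2, 13, 13, 29)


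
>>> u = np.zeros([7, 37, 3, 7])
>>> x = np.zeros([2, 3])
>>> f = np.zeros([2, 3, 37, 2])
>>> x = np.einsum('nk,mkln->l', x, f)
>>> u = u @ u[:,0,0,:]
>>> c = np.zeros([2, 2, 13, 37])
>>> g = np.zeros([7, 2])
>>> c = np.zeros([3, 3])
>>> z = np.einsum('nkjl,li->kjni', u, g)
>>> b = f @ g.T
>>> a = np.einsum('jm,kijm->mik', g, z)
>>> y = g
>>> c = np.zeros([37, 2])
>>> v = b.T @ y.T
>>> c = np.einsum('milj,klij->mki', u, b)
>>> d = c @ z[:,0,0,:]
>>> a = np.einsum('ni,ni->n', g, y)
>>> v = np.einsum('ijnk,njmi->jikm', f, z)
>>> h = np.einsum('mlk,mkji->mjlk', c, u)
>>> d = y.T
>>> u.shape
(7, 37, 3, 7)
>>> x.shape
(37,)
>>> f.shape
(2, 3, 37, 2)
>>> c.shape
(7, 2, 37)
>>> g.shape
(7, 2)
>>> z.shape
(37, 3, 7, 2)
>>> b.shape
(2, 3, 37, 7)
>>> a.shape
(7,)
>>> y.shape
(7, 2)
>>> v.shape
(3, 2, 2, 7)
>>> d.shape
(2, 7)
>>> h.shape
(7, 3, 2, 37)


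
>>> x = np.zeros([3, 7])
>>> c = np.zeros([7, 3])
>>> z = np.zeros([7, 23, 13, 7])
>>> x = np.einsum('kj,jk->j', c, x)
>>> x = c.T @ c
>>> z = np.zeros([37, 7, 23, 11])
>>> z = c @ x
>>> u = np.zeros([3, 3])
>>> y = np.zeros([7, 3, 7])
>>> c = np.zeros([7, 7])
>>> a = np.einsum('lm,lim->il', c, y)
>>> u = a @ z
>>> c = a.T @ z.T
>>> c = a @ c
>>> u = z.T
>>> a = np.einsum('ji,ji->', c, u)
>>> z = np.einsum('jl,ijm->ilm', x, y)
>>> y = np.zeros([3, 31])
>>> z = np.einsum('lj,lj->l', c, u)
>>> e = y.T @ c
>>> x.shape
(3, 3)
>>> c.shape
(3, 7)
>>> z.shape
(3,)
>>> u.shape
(3, 7)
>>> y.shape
(3, 31)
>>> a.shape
()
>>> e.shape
(31, 7)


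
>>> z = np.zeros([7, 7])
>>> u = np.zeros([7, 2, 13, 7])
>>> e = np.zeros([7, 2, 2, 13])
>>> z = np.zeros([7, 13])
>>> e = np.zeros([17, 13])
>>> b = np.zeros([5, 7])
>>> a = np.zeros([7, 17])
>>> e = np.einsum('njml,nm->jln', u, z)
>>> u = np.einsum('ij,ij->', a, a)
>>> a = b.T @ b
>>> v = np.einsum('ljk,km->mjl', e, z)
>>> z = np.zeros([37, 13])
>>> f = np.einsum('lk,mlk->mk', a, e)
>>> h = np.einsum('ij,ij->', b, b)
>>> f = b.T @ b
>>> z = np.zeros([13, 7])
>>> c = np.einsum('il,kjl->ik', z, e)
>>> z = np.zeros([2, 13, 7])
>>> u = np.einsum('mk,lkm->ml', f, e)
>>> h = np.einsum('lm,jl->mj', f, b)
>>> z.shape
(2, 13, 7)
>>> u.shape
(7, 2)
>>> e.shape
(2, 7, 7)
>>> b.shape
(5, 7)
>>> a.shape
(7, 7)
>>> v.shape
(13, 7, 2)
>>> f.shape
(7, 7)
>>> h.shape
(7, 5)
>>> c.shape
(13, 2)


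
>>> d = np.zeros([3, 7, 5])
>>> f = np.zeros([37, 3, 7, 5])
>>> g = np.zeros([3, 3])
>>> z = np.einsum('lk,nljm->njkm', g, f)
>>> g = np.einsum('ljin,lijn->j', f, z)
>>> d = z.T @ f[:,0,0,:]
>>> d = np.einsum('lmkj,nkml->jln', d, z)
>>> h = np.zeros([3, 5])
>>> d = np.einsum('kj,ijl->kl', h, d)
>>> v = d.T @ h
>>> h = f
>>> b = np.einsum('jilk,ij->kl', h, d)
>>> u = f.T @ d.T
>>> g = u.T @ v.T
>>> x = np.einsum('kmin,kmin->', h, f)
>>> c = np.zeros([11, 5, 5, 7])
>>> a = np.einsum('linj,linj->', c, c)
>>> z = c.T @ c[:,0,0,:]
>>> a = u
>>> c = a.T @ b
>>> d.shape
(3, 37)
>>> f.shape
(37, 3, 7, 5)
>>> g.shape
(3, 3, 7, 37)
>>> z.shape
(7, 5, 5, 7)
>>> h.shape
(37, 3, 7, 5)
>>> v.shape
(37, 5)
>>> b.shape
(5, 7)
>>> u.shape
(5, 7, 3, 3)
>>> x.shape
()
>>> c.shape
(3, 3, 7, 7)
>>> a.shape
(5, 7, 3, 3)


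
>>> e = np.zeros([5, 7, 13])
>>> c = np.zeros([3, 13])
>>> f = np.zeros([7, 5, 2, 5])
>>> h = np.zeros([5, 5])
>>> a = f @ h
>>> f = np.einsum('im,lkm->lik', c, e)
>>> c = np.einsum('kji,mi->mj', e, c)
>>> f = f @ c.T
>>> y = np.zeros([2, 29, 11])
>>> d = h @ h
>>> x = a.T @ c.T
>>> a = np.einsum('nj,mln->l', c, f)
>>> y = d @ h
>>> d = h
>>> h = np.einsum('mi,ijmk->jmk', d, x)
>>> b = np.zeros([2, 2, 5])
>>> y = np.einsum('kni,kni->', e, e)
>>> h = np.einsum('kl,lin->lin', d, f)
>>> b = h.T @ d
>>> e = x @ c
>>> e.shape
(5, 2, 5, 7)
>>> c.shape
(3, 7)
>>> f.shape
(5, 3, 3)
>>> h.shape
(5, 3, 3)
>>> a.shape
(3,)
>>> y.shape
()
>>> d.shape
(5, 5)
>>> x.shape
(5, 2, 5, 3)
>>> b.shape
(3, 3, 5)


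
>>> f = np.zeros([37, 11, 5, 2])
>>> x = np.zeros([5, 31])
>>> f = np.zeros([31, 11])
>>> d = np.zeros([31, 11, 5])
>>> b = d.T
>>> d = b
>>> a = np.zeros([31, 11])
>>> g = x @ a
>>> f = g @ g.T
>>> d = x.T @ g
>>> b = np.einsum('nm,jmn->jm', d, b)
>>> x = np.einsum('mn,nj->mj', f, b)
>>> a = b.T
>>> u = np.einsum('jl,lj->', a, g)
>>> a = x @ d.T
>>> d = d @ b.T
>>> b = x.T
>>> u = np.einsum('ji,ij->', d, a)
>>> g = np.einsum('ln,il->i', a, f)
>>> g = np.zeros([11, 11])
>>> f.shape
(5, 5)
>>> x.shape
(5, 11)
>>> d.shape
(31, 5)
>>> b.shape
(11, 5)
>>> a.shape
(5, 31)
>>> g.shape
(11, 11)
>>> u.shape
()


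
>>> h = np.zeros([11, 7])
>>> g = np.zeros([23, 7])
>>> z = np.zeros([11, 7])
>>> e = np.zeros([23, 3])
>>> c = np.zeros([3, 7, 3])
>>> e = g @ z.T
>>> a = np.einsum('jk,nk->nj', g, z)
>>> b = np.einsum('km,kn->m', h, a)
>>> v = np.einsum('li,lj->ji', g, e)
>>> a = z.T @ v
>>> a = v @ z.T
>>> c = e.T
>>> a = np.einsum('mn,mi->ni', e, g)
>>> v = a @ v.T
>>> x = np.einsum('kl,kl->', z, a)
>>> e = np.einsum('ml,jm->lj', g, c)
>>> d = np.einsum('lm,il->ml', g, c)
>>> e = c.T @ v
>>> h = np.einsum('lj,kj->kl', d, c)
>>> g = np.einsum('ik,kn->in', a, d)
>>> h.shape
(11, 7)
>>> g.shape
(11, 23)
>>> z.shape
(11, 7)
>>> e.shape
(23, 11)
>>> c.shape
(11, 23)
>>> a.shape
(11, 7)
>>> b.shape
(7,)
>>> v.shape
(11, 11)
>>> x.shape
()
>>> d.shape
(7, 23)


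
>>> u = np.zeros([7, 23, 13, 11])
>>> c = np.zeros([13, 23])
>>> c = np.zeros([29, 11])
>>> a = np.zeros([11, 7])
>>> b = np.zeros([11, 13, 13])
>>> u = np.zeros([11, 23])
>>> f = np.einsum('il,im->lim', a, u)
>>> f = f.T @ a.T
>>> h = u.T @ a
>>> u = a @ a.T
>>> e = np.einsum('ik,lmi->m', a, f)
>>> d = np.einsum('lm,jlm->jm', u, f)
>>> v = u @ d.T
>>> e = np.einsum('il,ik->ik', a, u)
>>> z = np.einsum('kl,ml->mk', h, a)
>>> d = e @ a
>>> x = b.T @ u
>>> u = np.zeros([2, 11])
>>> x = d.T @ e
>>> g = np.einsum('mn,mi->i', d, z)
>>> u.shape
(2, 11)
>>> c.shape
(29, 11)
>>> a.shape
(11, 7)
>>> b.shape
(11, 13, 13)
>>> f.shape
(23, 11, 11)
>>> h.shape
(23, 7)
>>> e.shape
(11, 11)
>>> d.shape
(11, 7)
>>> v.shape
(11, 23)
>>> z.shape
(11, 23)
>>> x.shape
(7, 11)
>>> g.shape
(23,)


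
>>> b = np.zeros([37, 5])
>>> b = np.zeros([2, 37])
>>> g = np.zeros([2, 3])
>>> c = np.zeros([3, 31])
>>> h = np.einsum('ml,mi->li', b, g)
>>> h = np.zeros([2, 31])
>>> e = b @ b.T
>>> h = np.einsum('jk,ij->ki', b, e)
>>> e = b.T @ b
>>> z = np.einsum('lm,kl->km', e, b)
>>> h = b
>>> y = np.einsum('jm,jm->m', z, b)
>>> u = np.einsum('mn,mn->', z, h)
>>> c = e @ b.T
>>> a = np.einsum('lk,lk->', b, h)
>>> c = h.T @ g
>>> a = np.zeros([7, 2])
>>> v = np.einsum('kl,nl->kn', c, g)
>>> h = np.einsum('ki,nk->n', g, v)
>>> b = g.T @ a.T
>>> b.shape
(3, 7)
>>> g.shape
(2, 3)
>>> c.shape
(37, 3)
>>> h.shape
(37,)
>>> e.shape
(37, 37)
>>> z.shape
(2, 37)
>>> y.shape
(37,)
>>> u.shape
()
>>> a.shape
(7, 2)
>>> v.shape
(37, 2)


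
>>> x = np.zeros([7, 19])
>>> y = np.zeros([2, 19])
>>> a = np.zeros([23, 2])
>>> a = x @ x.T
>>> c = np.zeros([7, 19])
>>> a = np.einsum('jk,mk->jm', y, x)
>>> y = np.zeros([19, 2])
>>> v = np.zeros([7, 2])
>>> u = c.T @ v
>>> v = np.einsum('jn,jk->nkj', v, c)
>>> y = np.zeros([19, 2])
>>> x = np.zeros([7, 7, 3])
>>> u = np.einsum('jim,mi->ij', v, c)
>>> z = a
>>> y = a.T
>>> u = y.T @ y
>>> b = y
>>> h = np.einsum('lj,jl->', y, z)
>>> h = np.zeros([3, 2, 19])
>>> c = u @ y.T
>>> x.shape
(7, 7, 3)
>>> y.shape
(7, 2)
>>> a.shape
(2, 7)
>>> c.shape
(2, 7)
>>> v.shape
(2, 19, 7)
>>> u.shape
(2, 2)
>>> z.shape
(2, 7)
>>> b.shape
(7, 2)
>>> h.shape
(3, 2, 19)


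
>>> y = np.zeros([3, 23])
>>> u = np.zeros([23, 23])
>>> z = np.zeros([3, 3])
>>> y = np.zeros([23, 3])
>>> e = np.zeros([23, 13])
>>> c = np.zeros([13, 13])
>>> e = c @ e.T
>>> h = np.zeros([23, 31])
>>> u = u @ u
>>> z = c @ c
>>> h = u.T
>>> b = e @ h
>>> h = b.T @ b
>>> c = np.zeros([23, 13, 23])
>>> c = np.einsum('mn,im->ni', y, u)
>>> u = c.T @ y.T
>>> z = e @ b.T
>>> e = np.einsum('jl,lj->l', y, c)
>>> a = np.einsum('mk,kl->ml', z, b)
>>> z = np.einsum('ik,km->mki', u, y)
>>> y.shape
(23, 3)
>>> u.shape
(23, 23)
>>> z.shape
(3, 23, 23)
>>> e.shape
(3,)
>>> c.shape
(3, 23)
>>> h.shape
(23, 23)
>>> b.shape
(13, 23)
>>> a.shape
(13, 23)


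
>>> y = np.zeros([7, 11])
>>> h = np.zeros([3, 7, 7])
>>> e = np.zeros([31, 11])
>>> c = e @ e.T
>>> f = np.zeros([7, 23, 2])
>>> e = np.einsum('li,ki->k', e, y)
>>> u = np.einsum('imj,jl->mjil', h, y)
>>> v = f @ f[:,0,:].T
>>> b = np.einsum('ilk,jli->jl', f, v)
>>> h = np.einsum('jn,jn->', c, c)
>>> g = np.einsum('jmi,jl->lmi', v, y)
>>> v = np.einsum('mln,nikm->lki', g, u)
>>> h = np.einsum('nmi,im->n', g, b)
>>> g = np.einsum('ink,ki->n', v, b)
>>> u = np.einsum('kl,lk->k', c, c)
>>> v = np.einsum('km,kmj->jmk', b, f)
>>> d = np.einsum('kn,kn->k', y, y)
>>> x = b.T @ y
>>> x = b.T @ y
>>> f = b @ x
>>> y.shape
(7, 11)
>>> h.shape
(11,)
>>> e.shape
(7,)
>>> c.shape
(31, 31)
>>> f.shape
(7, 11)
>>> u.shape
(31,)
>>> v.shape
(2, 23, 7)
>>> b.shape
(7, 23)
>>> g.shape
(3,)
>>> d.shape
(7,)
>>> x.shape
(23, 11)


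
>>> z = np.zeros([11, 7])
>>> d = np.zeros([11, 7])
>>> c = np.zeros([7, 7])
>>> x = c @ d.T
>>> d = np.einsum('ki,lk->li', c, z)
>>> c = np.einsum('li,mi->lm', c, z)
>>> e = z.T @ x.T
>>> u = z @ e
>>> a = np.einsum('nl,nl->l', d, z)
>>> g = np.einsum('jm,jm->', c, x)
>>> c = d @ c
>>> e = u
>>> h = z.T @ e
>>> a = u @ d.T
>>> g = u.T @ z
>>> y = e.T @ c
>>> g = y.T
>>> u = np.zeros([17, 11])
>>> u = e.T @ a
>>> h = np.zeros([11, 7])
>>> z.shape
(11, 7)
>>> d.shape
(11, 7)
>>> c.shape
(11, 11)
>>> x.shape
(7, 11)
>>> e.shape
(11, 7)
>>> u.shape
(7, 11)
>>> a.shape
(11, 11)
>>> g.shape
(11, 7)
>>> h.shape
(11, 7)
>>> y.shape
(7, 11)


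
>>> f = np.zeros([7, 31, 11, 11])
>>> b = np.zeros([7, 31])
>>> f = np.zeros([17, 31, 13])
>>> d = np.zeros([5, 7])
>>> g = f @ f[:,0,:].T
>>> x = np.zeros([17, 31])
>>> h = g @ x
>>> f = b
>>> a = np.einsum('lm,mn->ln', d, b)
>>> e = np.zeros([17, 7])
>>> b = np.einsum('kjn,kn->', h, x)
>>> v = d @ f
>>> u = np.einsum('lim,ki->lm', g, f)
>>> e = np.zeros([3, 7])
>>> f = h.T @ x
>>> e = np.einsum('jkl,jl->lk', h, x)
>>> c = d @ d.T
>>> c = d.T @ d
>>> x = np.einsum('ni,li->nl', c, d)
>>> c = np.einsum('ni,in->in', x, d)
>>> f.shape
(31, 31, 31)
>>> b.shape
()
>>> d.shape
(5, 7)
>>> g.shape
(17, 31, 17)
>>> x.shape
(7, 5)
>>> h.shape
(17, 31, 31)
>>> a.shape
(5, 31)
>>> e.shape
(31, 31)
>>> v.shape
(5, 31)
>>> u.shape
(17, 17)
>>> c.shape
(5, 7)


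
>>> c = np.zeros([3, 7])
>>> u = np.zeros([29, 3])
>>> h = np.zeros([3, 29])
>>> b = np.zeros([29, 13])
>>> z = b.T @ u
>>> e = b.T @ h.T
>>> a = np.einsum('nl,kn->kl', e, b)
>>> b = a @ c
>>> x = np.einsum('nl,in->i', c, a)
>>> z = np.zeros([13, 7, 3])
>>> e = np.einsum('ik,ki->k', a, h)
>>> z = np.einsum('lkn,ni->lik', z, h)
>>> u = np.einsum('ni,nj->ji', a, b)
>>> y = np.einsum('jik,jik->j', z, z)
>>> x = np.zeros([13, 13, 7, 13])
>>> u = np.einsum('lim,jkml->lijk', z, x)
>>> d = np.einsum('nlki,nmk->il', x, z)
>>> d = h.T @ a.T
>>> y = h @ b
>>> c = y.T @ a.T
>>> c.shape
(7, 29)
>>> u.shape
(13, 29, 13, 13)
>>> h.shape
(3, 29)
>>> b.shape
(29, 7)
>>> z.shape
(13, 29, 7)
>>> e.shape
(3,)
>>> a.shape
(29, 3)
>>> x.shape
(13, 13, 7, 13)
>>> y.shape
(3, 7)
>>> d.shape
(29, 29)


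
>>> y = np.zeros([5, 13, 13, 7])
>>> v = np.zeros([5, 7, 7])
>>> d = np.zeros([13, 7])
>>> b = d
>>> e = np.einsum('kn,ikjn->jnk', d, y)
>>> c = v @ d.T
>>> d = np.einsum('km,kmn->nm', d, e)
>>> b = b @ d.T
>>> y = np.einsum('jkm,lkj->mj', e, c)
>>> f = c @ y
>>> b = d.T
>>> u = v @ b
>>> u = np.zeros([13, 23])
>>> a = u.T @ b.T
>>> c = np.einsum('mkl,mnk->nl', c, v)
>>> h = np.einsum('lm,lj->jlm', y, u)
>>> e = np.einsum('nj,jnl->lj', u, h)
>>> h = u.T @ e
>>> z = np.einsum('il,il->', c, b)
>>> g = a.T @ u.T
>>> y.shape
(13, 13)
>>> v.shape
(5, 7, 7)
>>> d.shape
(13, 7)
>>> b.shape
(7, 13)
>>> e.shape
(13, 23)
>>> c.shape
(7, 13)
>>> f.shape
(5, 7, 13)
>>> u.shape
(13, 23)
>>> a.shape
(23, 7)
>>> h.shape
(23, 23)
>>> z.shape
()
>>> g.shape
(7, 13)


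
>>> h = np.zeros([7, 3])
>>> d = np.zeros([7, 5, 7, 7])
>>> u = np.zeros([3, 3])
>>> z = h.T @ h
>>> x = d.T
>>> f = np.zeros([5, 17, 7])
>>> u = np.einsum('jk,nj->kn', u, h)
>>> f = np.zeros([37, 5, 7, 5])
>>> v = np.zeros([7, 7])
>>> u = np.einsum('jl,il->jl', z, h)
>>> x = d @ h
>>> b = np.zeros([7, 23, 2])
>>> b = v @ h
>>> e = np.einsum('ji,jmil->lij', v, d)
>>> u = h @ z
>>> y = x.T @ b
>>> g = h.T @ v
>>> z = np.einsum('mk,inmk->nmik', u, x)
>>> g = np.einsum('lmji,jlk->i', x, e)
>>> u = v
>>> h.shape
(7, 3)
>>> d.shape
(7, 5, 7, 7)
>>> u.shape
(7, 7)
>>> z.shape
(5, 7, 7, 3)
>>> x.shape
(7, 5, 7, 3)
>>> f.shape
(37, 5, 7, 5)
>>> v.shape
(7, 7)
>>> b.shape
(7, 3)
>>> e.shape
(7, 7, 7)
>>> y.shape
(3, 7, 5, 3)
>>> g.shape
(3,)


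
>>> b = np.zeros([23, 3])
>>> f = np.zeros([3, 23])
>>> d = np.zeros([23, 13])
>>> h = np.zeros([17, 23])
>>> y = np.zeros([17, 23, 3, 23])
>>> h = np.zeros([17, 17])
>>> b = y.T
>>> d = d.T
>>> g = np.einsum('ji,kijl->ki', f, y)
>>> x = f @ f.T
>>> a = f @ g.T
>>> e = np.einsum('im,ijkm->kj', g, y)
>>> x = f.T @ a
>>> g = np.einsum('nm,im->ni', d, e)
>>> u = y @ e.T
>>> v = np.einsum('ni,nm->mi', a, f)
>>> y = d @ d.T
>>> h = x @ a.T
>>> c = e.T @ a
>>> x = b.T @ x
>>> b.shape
(23, 3, 23, 17)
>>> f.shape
(3, 23)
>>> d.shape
(13, 23)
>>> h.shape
(23, 3)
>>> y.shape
(13, 13)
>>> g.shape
(13, 3)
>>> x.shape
(17, 23, 3, 17)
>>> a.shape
(3, 17)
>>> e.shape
(3, 23)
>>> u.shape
(17, 23, 3, 3)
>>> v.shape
(23, 17)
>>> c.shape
(23, 17)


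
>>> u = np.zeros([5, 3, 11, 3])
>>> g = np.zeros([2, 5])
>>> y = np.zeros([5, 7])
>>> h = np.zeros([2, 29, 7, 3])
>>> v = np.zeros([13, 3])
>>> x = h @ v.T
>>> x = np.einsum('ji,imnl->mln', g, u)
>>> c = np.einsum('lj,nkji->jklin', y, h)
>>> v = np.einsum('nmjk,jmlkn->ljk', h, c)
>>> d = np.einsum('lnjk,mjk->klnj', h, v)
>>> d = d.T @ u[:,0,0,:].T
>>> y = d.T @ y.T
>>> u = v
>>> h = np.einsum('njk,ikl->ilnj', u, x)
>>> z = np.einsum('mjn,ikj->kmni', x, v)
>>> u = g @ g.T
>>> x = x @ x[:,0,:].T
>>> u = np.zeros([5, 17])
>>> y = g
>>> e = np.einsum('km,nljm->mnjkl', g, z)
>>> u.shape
(5, 17)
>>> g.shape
(2, 5)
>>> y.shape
(2, 5)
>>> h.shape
(3, 11, 5, 7)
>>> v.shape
(5, 7, 3)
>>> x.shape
(3, 3, 3)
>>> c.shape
(7, 29, 5, 3, 2)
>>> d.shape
(7, 29, 2, 5)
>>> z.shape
(7, 3, 11, 5)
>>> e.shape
(5, 7, 11, 2, 3)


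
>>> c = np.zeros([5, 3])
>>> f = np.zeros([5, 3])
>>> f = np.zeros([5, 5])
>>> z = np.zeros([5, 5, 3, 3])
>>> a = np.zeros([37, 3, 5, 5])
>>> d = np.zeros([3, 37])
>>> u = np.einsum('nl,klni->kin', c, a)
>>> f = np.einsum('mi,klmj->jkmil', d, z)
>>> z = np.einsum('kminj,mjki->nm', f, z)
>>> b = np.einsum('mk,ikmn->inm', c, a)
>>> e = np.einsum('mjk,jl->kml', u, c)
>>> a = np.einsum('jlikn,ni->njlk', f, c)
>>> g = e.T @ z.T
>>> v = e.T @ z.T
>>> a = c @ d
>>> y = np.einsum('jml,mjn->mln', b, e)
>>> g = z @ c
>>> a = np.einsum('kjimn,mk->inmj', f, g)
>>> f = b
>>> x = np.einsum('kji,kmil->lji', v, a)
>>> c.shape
(5, 3)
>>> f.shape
(37, 5, 5)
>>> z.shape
(37, 5)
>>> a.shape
(3, 5, 37, 5)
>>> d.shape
(3, 37)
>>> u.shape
(37, 5, 5)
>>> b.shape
(37, 5, 5)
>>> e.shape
(5, 37, 3)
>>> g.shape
(37, 3)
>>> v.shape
(3, 37, 37)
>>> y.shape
(5, 5, 3)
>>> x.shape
(5, 37, 37)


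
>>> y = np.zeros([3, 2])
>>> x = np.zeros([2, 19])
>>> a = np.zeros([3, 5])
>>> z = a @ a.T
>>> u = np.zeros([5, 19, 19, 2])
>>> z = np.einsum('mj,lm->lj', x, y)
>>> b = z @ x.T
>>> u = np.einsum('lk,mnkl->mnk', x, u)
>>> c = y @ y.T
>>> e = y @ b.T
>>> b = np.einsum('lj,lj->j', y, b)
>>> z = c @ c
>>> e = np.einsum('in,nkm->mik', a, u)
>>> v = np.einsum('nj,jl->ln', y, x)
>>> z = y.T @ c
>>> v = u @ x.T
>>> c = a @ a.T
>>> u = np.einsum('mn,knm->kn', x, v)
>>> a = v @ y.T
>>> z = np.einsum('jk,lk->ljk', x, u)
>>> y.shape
(3, 2)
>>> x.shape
(2, 19)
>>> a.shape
(5, 19, 3)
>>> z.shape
(5, 2, 19)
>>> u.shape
(5, 19)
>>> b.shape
(2,)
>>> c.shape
(3, 3)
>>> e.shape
(19, 3, 19)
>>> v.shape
(5, 19, 2)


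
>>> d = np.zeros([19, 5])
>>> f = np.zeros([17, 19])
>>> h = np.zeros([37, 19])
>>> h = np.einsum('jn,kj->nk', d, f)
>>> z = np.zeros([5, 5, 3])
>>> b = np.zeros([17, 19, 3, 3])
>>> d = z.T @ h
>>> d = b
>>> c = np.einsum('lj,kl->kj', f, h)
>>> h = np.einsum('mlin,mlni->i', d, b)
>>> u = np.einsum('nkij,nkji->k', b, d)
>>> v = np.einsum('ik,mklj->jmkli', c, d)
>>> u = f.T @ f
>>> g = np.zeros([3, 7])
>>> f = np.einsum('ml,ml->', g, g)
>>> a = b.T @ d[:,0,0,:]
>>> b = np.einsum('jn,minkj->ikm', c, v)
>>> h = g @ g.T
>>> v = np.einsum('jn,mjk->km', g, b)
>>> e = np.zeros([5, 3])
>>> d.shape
(17, 19, 3, 3)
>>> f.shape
()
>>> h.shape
(3, 3)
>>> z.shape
(5, 5, 3)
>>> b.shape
(17, 3, 3)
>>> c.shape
(5, 19)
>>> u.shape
(19, 19)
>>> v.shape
(3, 17)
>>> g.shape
(3, 7)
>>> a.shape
(3, 3, 19, 3)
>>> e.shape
(5, 3)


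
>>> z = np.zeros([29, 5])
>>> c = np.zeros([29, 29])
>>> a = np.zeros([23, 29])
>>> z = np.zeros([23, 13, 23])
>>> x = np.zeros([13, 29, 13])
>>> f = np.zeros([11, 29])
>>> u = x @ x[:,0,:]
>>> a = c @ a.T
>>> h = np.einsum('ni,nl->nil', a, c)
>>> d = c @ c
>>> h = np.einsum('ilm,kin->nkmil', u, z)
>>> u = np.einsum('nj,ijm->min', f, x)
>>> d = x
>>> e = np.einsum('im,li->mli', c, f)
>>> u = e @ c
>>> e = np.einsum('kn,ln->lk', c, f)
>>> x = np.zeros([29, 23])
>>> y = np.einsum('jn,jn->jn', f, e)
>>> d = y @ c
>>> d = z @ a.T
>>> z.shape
(23, 13, 23)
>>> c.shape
(29, 29)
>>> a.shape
(29, 23)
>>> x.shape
(29, 23)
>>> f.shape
(11, 29)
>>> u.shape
(29, 11, 29)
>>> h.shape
(23, 23, 13, 13, 29)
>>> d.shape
(23, 13, 29)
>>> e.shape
(11, 29)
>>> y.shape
(11, 29)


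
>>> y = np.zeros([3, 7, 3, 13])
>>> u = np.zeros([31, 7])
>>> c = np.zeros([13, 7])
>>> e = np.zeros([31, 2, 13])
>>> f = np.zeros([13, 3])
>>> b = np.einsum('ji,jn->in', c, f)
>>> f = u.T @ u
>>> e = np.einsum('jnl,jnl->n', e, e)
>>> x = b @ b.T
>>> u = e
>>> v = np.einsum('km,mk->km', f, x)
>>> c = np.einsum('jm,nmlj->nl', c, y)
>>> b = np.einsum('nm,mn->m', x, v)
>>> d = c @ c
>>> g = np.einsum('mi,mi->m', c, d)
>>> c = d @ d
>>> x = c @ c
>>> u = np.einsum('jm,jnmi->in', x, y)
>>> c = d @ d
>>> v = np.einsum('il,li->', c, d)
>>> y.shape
(3, 7, 3, 13)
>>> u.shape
(13, 7)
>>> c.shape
(3, 3)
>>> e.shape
(2,)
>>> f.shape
(7, 7)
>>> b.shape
(7,)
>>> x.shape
(3, 3)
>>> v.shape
()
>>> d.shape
(3, 3)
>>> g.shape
(3,)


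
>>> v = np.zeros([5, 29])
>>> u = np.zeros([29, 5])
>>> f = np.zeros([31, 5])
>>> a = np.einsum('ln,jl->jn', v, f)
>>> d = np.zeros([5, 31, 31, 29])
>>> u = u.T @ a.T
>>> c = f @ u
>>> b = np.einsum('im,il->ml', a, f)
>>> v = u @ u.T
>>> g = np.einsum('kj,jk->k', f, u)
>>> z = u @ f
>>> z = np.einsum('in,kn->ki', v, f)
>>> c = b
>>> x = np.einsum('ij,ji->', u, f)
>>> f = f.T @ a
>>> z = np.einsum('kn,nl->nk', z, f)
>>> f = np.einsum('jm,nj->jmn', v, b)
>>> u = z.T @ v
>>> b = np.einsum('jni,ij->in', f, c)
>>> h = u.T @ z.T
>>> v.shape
(5, 5)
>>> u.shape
(31, 5)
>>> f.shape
(5, 5, 29)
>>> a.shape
(31, 29)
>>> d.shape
(5, 31, 31, 29)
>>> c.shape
(29, 5)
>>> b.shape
(29, 5)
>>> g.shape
(31,)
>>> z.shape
(5, 31)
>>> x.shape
()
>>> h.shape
(5, 5)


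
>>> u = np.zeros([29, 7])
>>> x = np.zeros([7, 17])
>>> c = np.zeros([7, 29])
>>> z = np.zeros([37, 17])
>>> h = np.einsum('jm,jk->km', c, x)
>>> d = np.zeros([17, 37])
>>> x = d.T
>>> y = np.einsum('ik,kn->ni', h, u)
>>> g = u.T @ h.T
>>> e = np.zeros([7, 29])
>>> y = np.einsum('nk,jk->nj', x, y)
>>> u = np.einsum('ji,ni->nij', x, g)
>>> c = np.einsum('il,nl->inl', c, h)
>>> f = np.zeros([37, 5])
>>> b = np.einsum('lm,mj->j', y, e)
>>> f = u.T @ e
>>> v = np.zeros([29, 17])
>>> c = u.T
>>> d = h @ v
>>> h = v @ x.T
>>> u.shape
(7, 17, 37)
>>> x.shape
(37, 17)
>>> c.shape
(37, 17, 7)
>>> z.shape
(37, 17)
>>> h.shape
(29, 37)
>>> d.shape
(17, 17)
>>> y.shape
(37, 7)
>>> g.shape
(7, 17)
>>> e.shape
(7, 29)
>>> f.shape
(37, 17, 29)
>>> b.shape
(29,)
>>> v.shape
(29, 17)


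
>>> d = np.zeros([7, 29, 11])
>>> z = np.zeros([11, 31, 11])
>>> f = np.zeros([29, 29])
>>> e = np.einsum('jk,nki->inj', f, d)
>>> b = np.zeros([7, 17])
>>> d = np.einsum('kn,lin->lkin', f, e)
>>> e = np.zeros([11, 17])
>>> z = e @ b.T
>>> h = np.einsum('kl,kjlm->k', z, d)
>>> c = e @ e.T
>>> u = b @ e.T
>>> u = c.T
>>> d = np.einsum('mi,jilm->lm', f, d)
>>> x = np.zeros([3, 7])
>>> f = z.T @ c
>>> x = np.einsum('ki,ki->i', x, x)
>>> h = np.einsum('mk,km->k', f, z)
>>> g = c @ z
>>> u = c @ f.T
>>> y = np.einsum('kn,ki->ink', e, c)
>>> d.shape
(7, 29)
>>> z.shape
(11, 7)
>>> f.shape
(7, 11)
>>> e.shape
(11, 17)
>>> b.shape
(7, 17)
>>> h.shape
(11,)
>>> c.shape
(11, 11)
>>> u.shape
(11, 7)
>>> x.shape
(7,)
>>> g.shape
(11, 7)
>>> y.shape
(11, 17, 11)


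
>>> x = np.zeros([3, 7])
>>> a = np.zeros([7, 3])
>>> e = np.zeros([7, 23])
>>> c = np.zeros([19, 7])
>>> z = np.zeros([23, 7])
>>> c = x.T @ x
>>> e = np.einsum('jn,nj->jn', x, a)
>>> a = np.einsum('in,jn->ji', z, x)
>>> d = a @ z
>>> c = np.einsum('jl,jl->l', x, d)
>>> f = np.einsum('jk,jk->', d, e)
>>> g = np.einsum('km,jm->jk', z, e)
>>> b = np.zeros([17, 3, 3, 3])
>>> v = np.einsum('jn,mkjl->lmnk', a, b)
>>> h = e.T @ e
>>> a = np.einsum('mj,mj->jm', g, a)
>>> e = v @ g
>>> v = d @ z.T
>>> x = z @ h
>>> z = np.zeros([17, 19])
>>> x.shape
(23, 7)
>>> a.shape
(23, 3)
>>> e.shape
(3, 17, 23, 23)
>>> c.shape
(7,)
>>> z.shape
(17, 19)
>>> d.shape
(3, 7)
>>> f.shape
()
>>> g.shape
(3, 23)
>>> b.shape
(17, 3, 3, 3)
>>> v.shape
(3, 23)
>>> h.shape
(7, 7)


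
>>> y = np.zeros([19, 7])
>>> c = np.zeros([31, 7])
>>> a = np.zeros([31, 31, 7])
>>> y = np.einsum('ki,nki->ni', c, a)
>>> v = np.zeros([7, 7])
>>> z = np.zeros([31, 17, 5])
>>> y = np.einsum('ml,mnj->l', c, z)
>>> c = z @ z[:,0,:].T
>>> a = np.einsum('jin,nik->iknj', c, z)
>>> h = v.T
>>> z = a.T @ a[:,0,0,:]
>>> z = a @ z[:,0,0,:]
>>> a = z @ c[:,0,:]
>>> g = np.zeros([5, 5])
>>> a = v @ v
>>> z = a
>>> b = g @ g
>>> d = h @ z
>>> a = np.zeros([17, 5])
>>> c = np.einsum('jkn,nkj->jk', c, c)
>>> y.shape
(7,)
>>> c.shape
(31, 17)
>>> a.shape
(17, 5)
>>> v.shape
(7, 7)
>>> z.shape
(7, 7)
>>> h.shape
(7, 7)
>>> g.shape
(5, 5)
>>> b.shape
(5, 5)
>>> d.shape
(7, 7)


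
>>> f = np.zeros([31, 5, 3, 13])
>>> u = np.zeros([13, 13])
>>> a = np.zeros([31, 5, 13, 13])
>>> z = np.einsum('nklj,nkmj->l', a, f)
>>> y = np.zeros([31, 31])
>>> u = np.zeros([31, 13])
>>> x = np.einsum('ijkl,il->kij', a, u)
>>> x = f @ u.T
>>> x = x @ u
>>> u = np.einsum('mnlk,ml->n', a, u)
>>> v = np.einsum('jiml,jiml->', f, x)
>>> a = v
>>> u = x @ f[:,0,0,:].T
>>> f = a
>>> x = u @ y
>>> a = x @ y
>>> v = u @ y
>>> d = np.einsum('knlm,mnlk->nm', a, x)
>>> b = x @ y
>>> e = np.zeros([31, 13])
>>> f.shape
()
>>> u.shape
(31, 5, 3, 31)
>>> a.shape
(31, 5, 3, 31)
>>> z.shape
(13,)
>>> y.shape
(31, 31)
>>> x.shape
(31, 5, 3, 31)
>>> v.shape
(31, 5, 3, 31)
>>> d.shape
(5, 31)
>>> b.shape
(31, 5, 3, 31)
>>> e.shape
(31, 13)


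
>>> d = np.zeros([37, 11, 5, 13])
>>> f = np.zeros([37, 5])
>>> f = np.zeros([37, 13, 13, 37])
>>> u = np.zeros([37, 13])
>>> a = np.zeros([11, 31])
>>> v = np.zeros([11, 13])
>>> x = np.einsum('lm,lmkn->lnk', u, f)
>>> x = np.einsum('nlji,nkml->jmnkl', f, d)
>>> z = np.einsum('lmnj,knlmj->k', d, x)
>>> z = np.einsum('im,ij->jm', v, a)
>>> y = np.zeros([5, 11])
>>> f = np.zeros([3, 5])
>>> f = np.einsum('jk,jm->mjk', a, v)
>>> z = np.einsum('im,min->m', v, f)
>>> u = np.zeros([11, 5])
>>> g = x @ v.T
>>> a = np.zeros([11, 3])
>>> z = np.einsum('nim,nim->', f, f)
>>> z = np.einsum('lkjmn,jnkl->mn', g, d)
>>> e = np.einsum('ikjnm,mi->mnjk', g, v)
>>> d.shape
(37, 11, 5, 13)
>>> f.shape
(13, 11, 31)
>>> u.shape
(11, 5)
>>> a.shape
(11, 3)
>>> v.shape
(11, 13)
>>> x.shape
(13, 5, 37, 11, 13)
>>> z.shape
(11, 11)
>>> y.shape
(5, 11)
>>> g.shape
(13, 5, 37, 11, 11)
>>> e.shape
(11, 11, 37, 5)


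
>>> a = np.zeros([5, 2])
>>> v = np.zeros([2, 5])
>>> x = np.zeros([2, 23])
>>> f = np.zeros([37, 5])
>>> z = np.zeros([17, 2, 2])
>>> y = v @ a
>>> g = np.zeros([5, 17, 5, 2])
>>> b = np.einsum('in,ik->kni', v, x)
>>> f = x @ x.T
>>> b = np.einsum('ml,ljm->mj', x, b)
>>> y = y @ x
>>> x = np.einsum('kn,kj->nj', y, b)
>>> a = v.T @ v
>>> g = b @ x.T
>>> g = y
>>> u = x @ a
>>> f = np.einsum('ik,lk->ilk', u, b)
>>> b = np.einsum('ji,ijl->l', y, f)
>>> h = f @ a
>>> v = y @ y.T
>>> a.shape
(5, 5)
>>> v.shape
(2, 2)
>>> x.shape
(23, 5)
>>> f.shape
(23, 2, 5)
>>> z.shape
(17, 2, 2)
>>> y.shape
(2, 23)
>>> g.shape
(2, 23)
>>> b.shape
(5,)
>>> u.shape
(23, 5)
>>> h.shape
(23, 2, 5)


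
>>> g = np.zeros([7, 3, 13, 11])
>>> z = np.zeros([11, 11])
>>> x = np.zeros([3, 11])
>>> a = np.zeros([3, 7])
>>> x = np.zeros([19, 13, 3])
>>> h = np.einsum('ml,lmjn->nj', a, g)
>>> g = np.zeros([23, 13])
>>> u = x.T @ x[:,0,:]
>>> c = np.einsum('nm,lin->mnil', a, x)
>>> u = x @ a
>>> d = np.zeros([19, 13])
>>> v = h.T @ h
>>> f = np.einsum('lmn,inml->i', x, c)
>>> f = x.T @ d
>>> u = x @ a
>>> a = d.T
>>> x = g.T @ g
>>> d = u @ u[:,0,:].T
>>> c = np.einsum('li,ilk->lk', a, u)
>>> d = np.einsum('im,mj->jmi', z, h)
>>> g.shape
(23, 13)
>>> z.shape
(11, 11)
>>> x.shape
(13, 13)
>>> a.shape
(13, 19)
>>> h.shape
(11, 13)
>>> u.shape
(19, 13, 7)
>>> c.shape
(13, 7)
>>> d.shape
(13, 11, 11)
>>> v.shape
(13, 13)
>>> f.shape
(3, 13, 13)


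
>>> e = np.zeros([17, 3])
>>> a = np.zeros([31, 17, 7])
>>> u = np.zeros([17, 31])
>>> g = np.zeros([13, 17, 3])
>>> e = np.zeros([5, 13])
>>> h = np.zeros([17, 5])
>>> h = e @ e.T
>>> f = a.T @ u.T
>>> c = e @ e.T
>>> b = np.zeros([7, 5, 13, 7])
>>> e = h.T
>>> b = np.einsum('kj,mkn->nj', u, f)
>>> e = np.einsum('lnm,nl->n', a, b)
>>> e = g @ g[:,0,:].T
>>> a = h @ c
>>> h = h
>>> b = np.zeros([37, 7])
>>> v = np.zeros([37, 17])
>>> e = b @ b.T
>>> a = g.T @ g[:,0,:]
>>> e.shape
(37, 37)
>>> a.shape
(3, 17, 3)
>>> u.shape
(17, 31)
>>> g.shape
(13, 17, 3)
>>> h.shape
(5, 5)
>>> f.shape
(7, 17, 17)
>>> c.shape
(5, 5)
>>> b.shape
(37, 7)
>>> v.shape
(37, 17)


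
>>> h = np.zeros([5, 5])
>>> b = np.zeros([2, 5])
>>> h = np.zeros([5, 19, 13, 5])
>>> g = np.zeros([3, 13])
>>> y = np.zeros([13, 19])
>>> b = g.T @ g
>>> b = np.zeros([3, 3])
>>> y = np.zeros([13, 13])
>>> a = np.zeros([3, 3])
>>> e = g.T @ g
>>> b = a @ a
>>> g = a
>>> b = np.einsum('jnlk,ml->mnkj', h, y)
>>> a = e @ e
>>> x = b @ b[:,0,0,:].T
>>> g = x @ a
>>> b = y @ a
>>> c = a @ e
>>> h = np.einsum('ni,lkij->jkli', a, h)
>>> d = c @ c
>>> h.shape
(5, 19, 5, 13)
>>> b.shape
(13, 13)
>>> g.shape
(13, 19, 5, 13)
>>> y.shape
(13, 13)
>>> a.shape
(13, 13)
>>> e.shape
(13, 13)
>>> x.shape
(13, 19, 5, 13)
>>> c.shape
(13, 13)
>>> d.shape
(13, 13)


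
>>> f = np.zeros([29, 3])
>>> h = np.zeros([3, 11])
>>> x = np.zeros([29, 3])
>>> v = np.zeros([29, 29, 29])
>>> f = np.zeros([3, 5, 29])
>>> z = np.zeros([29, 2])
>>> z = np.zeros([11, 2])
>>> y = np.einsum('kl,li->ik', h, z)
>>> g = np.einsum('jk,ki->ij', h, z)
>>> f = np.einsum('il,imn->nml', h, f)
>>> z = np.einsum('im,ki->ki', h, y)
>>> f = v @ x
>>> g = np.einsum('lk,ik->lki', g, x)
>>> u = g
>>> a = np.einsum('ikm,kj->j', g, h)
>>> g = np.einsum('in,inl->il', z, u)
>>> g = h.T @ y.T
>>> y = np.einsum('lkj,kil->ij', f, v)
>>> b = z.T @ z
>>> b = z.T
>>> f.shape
(29, 29, 3)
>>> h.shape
(3, 11)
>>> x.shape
(29, 3)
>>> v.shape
(29, 29, 29)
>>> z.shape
(2, 3)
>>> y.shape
(29, 3)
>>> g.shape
(11, 2)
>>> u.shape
(2, 3, 29)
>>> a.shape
(11,)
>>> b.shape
(3, 2)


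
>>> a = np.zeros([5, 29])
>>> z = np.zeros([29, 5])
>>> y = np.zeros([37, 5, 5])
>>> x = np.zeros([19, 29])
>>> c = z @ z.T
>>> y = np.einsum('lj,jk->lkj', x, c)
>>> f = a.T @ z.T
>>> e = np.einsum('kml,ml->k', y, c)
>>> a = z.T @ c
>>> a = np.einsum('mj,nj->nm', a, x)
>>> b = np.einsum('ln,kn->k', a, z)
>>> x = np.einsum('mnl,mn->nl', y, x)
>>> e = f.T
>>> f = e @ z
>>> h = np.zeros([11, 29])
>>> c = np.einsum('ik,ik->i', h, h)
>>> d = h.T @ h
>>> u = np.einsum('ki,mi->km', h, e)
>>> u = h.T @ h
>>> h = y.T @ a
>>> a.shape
(19, 5)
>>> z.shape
(29, 5)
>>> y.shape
(19, 29, 29)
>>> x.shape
(29, 29)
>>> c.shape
(11,)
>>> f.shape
(29, 5)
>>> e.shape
(29, 29)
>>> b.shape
(29,)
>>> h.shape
(29, 29, 5)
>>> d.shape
(29, 29)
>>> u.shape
(29, 29)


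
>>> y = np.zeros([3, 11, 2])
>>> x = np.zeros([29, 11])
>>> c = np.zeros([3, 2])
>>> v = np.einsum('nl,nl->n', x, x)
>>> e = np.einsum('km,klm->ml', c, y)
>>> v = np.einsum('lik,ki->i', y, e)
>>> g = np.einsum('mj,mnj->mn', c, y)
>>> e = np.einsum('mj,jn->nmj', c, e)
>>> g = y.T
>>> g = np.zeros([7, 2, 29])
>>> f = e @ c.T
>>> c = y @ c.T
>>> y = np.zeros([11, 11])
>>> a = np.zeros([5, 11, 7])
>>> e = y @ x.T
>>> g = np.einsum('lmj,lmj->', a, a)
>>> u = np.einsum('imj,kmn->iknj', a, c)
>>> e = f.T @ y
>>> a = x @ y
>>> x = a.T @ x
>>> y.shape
(11, 11)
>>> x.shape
(11, 11)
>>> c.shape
(3, 11, 3)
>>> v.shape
(11,)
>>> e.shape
(3, 3, 11)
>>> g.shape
()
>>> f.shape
(11, 3, 3)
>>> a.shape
(29, 11)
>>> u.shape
(5, 3, 3, 7)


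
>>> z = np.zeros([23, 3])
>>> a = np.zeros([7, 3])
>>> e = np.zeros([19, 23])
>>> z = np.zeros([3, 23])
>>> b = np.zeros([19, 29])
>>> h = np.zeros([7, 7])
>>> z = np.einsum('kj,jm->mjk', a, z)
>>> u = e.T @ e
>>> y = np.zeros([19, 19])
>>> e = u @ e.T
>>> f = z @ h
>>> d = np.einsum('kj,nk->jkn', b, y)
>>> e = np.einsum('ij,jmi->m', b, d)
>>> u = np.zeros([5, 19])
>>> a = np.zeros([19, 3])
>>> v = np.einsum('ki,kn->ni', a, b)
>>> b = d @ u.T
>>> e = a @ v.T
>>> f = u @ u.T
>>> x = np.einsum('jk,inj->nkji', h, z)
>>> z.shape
(23, 3, 7)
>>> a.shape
(19, 3)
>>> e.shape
(19, 29)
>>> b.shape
(29, 19, 5)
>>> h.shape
(7, 7)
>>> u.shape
(5, 19)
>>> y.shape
(19, 19)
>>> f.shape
(5, 5)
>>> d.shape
(29, 19, 19)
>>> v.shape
(29, 3)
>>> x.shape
(3, 7, 7, 23)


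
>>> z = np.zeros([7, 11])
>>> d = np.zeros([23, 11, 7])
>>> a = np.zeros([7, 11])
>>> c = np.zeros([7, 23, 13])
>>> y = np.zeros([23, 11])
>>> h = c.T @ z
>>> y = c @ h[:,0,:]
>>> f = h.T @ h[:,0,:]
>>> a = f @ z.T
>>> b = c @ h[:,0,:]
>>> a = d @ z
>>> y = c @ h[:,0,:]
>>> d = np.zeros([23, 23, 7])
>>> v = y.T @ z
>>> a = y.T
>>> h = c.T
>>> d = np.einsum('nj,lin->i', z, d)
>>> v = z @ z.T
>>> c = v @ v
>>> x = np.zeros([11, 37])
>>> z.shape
(7, 11)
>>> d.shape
(23,)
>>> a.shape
(11, 23, 7)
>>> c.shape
(7, 7)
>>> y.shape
(7, 23, 11)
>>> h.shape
(13, 23, 7)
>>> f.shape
(11, 23, 11)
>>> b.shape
(7, 23, 11)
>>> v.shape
(7, 7)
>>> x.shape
(11, 37)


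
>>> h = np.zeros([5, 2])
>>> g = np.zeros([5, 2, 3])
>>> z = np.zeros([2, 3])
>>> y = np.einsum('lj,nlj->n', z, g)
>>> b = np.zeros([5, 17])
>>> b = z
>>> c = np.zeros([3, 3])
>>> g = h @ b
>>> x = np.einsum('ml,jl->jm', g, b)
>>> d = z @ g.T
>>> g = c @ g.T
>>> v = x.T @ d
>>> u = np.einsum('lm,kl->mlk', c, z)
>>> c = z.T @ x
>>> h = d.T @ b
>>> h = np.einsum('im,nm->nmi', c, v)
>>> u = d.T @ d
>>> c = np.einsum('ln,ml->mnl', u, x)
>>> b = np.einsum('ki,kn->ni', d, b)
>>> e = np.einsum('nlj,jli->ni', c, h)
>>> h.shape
(5, 5, 3)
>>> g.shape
(3, 5)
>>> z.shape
(2, 3)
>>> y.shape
(5,)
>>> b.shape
(3, 5)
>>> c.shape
(2, 5, 5)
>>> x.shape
(2, 5)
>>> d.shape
(2, 5)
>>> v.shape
(5, 5)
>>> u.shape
(5, 5)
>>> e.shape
(2, 3)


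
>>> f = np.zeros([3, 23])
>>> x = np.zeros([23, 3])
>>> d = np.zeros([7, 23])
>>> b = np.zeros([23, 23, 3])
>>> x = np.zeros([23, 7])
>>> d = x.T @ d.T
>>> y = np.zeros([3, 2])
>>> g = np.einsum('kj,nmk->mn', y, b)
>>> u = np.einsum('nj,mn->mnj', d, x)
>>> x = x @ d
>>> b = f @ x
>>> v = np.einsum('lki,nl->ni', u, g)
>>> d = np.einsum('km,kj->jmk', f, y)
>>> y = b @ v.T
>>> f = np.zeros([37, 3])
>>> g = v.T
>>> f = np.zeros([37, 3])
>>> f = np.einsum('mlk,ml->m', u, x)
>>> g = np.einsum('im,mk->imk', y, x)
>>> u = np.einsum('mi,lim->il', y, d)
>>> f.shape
(23,)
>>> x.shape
(23, 7)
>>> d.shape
(2, 23, 3)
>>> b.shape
(3, 7)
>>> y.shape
(3, 23)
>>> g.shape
(3, 23, 7)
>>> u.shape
(23, 2)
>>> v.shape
(23, 7)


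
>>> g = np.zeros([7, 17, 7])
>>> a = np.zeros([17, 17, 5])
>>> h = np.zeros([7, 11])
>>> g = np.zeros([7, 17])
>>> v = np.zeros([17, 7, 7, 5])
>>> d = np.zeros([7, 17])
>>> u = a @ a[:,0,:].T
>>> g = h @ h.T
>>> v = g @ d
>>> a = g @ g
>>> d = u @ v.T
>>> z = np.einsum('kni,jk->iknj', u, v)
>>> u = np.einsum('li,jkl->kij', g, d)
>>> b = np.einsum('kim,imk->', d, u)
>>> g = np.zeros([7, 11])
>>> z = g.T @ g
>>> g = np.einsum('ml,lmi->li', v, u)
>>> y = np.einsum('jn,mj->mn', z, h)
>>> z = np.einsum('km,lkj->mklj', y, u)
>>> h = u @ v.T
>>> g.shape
(17, 17)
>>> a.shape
(7, 7)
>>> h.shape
(17, 7, 7)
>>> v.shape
(7, 17)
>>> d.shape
(17, 17, 7)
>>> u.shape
(17, 7, 17)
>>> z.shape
(11, 7, 17, 17)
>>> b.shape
()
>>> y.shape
(7, 11)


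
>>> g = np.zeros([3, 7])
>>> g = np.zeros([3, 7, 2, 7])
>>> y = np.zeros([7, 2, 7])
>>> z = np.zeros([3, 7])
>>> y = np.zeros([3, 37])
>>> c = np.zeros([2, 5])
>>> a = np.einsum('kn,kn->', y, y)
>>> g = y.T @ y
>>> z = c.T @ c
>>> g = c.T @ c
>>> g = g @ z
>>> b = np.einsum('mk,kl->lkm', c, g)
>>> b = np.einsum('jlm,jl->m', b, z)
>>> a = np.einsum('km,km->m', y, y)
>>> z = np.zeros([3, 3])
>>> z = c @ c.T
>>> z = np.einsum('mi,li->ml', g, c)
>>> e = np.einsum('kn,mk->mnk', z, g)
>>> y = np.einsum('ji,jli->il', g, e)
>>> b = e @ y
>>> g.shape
(5, 5)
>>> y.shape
(5, 2)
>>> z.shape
(5, 2)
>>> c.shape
(2, 5)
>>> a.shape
(37,)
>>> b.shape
(5, 2, 2)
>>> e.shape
(5, 2, 5)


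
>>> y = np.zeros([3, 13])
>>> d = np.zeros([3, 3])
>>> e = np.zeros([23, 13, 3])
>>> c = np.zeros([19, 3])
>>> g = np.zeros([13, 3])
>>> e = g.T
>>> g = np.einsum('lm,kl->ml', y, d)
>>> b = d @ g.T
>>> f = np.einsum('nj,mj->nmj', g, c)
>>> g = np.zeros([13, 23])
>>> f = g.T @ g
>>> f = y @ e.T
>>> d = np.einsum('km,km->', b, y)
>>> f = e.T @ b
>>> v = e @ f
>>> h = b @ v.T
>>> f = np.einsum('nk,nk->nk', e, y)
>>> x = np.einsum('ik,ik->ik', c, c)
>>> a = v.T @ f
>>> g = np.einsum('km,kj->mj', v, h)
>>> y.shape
(3, 13)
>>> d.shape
()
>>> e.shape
(3, 13)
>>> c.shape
(19, 3)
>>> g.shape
(13, 3)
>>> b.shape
(3, 13)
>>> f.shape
(3, 13)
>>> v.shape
(3, 13)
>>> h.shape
(3, 3)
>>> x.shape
(19, 3)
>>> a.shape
(13, 13)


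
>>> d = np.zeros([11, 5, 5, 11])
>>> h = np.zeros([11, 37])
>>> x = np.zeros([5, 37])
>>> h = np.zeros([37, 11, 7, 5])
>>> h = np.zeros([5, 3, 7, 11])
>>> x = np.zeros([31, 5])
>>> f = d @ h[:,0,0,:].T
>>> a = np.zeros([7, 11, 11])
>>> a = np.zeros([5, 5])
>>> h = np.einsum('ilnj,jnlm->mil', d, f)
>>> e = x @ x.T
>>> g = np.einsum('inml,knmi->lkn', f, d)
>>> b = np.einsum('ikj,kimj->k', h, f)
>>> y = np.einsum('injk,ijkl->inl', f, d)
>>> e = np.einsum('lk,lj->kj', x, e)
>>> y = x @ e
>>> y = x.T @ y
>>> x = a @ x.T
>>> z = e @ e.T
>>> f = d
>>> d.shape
(11, 5, 5, 11)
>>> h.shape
(5, 11, 5)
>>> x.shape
(5, 31)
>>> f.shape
(11, 5, 5, 11)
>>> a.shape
(5, 5)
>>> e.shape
(5, 31)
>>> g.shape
(5, 11, 5)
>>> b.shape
(11,)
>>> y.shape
(5, 31)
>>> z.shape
(5, 5)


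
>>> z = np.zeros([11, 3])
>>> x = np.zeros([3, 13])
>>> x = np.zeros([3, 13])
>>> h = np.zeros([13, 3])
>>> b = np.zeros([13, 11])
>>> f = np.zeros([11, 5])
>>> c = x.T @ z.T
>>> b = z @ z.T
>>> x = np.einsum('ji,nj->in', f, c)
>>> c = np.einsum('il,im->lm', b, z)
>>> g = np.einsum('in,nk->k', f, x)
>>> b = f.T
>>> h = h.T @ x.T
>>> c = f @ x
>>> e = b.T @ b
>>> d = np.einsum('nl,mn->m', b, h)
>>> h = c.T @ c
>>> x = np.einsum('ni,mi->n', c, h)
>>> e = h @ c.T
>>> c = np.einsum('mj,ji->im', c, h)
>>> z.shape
(11, 3)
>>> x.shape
(11,)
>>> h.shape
(13, 13)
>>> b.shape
(5, 11)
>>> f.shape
(11, 5)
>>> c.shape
(13, 11)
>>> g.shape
(13,)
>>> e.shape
(13, 11)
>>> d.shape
(3,)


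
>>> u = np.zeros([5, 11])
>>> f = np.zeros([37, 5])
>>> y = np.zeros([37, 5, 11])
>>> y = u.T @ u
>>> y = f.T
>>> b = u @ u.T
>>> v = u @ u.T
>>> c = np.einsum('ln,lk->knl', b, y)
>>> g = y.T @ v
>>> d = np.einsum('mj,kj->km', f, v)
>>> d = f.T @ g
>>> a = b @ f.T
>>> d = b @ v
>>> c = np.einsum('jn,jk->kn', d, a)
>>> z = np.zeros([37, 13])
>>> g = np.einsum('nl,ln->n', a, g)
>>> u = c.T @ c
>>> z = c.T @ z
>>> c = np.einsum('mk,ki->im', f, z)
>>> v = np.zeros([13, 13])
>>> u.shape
(5, 5)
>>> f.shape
(37, 5)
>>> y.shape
(5, 37)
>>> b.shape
(5, 5)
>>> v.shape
(13, 13)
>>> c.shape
(13, 37)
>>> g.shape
(5,)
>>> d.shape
(5, 5)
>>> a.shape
(5, 37)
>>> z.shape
(5, 13)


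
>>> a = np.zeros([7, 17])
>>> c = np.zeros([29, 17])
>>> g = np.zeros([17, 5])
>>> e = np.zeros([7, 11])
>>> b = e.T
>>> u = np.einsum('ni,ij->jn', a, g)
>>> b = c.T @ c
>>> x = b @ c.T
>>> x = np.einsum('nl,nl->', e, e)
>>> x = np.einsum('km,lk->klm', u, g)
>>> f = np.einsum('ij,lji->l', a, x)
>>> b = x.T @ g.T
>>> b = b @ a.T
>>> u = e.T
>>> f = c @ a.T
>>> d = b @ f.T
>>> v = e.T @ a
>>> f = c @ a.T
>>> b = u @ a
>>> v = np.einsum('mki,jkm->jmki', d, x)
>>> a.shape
(7, 17)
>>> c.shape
(29, 17)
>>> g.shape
(17, 5)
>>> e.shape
(7, 11)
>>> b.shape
(11, 17)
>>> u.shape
(11, 7)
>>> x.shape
(5, 17, 7)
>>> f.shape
(29, 7)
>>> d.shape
(7, 17, 29)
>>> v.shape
(5, 7, 17, 29)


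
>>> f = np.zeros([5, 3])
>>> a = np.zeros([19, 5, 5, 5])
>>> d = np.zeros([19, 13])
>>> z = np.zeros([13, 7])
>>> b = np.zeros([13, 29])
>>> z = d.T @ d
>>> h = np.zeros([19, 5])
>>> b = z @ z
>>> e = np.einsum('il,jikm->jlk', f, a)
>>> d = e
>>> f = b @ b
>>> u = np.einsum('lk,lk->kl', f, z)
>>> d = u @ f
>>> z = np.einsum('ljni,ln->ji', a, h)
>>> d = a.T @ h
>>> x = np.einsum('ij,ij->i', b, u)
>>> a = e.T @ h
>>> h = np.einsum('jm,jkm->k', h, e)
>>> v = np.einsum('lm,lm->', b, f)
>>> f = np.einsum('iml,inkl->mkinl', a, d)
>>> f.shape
(3, 5, 5, 5, 5)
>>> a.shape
(5, 3, 5)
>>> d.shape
(5, 5, 5, 5)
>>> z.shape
(5, 5)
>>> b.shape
(13, 13)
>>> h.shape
(3,)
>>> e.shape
(19, 3, 5)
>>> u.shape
(13, 13)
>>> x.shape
(13,)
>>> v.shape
()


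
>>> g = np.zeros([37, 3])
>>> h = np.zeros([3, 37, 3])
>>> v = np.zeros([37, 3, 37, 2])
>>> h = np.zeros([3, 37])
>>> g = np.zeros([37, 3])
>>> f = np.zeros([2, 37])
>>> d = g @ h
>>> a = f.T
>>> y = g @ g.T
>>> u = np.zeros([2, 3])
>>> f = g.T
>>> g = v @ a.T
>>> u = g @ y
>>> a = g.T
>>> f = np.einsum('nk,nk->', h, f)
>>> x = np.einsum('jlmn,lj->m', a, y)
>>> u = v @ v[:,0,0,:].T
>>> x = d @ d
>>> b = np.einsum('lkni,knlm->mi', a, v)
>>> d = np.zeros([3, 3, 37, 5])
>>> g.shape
(37, 3, 37, 37)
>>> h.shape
(3, 37)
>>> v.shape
(37, 3, 37, 2)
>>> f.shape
()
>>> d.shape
(3, 3, 37, 5)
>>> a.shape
(37, 37, 3, 37)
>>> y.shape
(37, 37)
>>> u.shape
(37, 3, 37, 37)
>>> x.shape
(37, 37)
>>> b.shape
(2, 37)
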